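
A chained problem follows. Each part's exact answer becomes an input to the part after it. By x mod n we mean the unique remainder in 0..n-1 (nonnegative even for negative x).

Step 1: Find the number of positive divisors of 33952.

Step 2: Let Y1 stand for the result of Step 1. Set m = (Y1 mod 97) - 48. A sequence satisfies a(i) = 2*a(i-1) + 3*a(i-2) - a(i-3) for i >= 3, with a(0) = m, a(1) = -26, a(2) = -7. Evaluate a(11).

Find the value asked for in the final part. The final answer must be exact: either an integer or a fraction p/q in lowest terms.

Step 1: 33952 = 2^5 * 1061; number of divisors = (5+1) * (1+1) = 12; answer 12
Step 2: Y1 = 12; m = -36; a(3) = 2*(-7) + 3*(-26) - 1*(-36) = -56; iterating: a(3)=-56, a(4)=-107, a(5)=-375, a(6)=-1015, a(7)=-3048, a(8)=-8766, a(9)=-25661, a(10)=-74572, a(11)=-217361; answer -217361

-217361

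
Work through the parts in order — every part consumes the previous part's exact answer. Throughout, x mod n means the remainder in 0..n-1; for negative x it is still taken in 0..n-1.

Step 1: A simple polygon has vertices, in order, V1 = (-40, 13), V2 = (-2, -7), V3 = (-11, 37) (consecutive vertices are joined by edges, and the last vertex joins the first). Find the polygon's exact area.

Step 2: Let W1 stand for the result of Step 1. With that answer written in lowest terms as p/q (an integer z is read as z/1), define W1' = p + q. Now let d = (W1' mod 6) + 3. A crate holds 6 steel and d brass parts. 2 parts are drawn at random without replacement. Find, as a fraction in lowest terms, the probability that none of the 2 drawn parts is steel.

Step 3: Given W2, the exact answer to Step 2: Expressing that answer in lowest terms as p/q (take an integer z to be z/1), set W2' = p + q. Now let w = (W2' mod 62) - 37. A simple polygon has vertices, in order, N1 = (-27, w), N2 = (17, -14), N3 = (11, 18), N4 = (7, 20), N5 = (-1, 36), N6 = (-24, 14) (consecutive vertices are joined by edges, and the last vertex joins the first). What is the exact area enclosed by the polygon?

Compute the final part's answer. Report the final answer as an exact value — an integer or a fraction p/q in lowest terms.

Step 1: cross terms: (-40*-7 - -2*13)=306, (-2*37 - -11*-7)=-151, (-11*13 - -40*37)=1337; twice the area = |1492| = 1492; area = 746; answer 746
Step 2: W1 = 746; threaded value p + q = 747; d = 6; total draws C(12,2) = 66; favorable C(6,2) = 15; P = 5/22; answer 5/22
Step 3: W2 = 5/22; threaded value p + q = 27; w = -10; cross terms: (-27*-14 - 17*-10)=548, (17*18 - 11*-14)=460, (11*20 - 7*18)=94, (7*36 - -1*20)=272, (-1*14 - -24*36)=850, (-24*-10 - -27*14)=618; twice the area = |2842| = 2842; area = 1421; answer 1421

1421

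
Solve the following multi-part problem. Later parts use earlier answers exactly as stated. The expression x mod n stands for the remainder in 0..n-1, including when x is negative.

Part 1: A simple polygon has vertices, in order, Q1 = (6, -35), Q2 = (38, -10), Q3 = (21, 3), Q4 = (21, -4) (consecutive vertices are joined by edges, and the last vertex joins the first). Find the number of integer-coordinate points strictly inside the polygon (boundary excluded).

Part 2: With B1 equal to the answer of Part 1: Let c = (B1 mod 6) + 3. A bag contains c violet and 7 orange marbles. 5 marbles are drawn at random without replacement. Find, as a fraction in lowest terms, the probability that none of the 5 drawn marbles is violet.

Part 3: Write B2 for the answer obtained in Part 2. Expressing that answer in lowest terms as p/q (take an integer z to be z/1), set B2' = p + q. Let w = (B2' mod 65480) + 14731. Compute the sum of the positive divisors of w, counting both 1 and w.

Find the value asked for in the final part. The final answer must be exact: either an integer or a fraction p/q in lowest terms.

31584

Part 1: cross terms: (6*-10 - 38*-35)=1270, (38*3 - 21*-10)=324, (21*-4 - 21*3)=-147, (21*-35 - 6*-4)=-711; twice the area = |736| = 736; area = 368; boundary points = 1 + 1 + 7 + 1 = 10; strictly interior points = area - boundary/2 + 1 = 364; answer 364
Part 2: B1 = 364; c = 7; total draws C(14,5) = 2002; favorable C(7,5) = 21; P = 3/286; answer 3/286
Part 3: B2 = 3/286; threaded value p + q = 289; w = 15020; 15020 = 2^2 * 5 * 751; sigma = (1 + 2 + 4) * (1 + 5) * (1 + 751) = 7 * 6 * 752 = 31584; answer 31584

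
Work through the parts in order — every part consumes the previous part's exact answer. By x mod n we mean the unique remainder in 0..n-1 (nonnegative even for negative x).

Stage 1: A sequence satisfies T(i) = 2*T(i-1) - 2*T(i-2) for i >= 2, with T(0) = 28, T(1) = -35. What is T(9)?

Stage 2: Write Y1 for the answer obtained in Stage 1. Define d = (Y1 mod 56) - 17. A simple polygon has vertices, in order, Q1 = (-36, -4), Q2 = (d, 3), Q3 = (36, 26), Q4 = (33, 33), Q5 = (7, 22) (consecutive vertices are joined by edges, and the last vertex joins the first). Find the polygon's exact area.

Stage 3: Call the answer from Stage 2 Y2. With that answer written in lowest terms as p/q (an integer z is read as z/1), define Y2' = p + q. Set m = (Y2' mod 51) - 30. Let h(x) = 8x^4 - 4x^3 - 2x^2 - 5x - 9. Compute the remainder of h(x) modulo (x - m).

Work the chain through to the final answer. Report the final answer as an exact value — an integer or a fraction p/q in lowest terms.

Stage 1: T(2) = 2*(-35) - 2*(28) = -126; iterating: T(2)=-126, T(3)=-182, T(4)=-112, T(5)=140, T(6)=504, T(7)=728, T(8)=448, T(9)=-560; answer -560
Stage 2: Y1 = -560; d = -17; cross terms: (-36*3 - -17*-4)=-176, (-17*26 - 36*3)=-550, (36*33 - 33*26)=330, (33*22 - 7*33)=495, (7*-4 - -36*22)=764; twice the area = |863| = 863; area = 863/2; answer 863/2
Stage 3: Y2 = 863/2; threaded value p + q = 865; m = 19; remainder = value at the root: 8*(19)^4 - 4*(19)^3 - 2*(19)^2 - 5*(19)^1 - 9 = (1042568) + (-27436) + (-722) + (-95) + (-9) = 1014306; answer 1014306

1014306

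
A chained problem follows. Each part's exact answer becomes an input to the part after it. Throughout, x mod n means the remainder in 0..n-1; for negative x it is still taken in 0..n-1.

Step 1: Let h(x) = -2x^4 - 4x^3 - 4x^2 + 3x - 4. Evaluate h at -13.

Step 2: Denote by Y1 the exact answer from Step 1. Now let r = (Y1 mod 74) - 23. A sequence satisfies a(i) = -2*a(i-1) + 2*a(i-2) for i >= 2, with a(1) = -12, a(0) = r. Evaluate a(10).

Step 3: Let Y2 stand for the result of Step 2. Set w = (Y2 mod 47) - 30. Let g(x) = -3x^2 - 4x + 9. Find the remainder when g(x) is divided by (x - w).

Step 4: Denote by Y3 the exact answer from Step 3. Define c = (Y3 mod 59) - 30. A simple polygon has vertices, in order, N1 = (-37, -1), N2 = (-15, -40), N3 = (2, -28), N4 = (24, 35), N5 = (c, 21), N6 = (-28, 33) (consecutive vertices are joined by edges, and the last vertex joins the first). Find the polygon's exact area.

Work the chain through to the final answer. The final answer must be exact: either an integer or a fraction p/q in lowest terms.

Step 1: -2*(-13)^4 - 4*(-13)^3 - 4*(-13)^2 + 3*(-13)^1 - 4 = (-57122) + (8788) + (-676) + (-39) + (-4) = -49053; answer -49053
Step 2: Y1 = -49053; r = -14; a(2) = -2*(-12) + 2*(-14) = -4; iterating: a(2)=-4, a(3)=-16, a(4)=24, a(5)=-80, a(6)=208, a(7)=-576, a(8)=1568, a(9)=-4288, a(10)=11712; answer 11712
Step 3: Y2 = 11712; w = -21; remainder = value at the root: -3*(-21)^2 - 4*(-21)^1 + 9 = (-1323) + (84) + (9) = -1230; answer -1230
Step 4: Y3 = -1230; c = -21; cross terms: (-37*-40 - -15*-1)=1465, (-15*-28 - 2*-40)=500, (2*35 - 24*-28)=742, (24*21 - -21*35)=1239, (-21*33 - -28*21)=-105, (-28*-1 - -37*33)=1249; twice the area = |5090| = 5090; area = 2545; answer 2545

2545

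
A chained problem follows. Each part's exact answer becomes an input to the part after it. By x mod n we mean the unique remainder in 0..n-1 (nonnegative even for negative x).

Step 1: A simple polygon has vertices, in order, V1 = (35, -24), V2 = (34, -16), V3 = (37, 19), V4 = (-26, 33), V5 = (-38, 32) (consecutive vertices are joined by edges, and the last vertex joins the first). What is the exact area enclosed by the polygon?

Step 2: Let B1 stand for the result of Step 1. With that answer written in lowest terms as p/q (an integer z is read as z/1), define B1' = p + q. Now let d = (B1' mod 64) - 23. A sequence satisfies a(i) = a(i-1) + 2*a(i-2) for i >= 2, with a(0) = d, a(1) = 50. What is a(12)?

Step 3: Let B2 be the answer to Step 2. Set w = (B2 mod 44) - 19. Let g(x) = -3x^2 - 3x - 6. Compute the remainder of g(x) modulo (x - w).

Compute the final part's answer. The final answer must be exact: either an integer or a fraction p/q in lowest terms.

Step 1: cross terms: (35*-16 - 34*-24)=256, (34*19 - 37*-16)=1238, (37*33 - -26*19)=1715, (-26*32 - -38*33)=422, (-38*-24 - 35*32)=-208; twice the area = |3423| = 3423; area = 3423/2; answer 3423/2
Step 2: B1 = 3423/2; threaded value p + q = 3425; d = 10; a(2) = 1*(50) + 2*(10) = 70; iterating: a(2)=70, a(3)=170, a(4)=310, a(5)=650, a(6)=1270, a(7)=2570, a(8)=5110, a(9)=10250, a(10)=20470, a(11)=40970, a(12)=81910; answer 81910
Step 3: B2 = 81910; w = 7; remainder = value at the root: -3*(7)^2 - 3*(7)^1 - 6 = (-147) + (-21) + (-6) = -174; answer -174

-174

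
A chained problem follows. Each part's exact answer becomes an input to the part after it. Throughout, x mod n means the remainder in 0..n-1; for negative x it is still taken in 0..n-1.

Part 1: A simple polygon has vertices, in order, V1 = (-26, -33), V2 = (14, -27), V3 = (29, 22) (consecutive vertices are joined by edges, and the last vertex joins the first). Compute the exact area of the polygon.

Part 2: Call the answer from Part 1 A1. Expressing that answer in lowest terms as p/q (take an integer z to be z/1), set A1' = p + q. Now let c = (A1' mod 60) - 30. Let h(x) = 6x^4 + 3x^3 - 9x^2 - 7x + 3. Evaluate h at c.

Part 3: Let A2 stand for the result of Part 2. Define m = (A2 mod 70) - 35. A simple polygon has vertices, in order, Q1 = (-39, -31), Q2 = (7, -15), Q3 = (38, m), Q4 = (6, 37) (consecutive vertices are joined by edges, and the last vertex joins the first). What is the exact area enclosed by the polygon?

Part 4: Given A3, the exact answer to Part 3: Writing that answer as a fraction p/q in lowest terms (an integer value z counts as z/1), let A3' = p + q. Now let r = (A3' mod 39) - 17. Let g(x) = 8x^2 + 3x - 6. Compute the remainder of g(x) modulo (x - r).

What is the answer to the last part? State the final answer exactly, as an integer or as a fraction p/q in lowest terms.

2640

Part 1: cross terms: (-26*-27 - 14*-33)=1164, (14*22 - 29*-27)=1091, (29*-33 - -26*22)=-385; twice the area = |1870| = 1870; area = 935; answer 935
Part 2: A1 = 935; threaded value p + q = 936; c = 6; 6*(6)^4 + 3*(6)^3 - 9*(6)^2 - 7*(6)^1 + 3 = (7776) + (648) + (-324) + (-42) + (3) = 8061; answer 8061
Part 3: A2 = 8061; m = -24; cross terms: (-39*-15 - 7*-31)=802, (7*-24 - 38*-15)=402, (38*37 - 6*-24)=1550, (6*-31 - -39*37)=1257; twice the area = |4011| = 4011; area = 4011/2; answer 4011/2
Part 4: A3 = 4011/2; threaded value p + q = 4013; r = 18; remainder = value at the root: 8*(18)^2 + 3*(18)^1 - 6 = (2592) + (54) + (-6) = 2640; answer 2640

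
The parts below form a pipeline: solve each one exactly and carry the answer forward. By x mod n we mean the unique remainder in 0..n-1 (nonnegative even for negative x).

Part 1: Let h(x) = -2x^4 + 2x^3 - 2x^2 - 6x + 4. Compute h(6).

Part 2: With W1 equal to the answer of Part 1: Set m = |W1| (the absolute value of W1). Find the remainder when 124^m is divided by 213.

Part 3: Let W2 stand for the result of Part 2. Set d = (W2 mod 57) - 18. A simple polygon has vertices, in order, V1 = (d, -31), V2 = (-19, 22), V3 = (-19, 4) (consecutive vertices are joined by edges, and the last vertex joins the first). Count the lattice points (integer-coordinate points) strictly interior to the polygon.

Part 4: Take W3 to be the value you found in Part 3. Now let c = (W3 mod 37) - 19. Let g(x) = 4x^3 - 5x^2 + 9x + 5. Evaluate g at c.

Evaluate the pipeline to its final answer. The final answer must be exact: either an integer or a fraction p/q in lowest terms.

Part 1: -2*(6)^4 + 2*(6)^3 - 2*(6)^2 - 6*(6)^1 + 4 = (-2592) + (432) + (-72) + (-36) + (4) = -2264; answer -2264
Part 2: W1 = -2264; m = 2264; squarings mod 213: 124^1=124, 124^2=40, 124^4=109, 124^8=166, 124^16=79, 124^32=64, 124^64=49, 124^128=58, 124^256=169, 124^512=19, 124^1024=148, 124^2048=178; 124^2264 = 124^8 * 124^16 * 124^64 * 124^128 * 124^2048 = 121 (mod 213); answer 121
Part 3: W2 = 121; d = -11; cross terms: (-11*22 - -19*-31)=-831, (-19*4 - -19*22)=342, (-19*-31 - -11*4)=633; twice the area = |144| = 144; area = 72; boundary points = 1 + 18 + 1 = 20; strictly interior points = area - boundary/2 + 1 = 63; answer 63
Part 4: W3 = 63; c = 7; 4*(7)^3 - 5*(7)^2 + 9*(7)^1 + 5 = (1372) + (-245) + (63) + (5) = 1195; answer 1195

1195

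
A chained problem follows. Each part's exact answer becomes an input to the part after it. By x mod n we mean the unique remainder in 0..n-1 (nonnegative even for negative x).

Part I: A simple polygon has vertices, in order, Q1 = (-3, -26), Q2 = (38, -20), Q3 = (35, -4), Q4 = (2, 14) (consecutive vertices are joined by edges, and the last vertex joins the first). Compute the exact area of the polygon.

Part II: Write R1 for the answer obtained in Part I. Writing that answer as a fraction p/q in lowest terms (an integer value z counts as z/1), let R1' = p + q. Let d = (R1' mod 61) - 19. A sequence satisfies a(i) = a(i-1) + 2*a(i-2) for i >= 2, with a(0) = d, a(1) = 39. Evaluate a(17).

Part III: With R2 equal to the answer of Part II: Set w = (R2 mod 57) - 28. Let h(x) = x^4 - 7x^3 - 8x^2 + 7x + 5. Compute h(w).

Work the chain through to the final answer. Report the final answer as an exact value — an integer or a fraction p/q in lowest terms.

Part I: cross terms: (-3*-20 - 38*-26)=1048, (38*-4 - 35*-20)=548, (35*14 - 2*-4)=498, (2*-26 - -3*14)=-10; twice the area = |2084| = 2084; area = 1042; answer 1042
Part II: R1 = 1042; threaded value p + q = 1043; d = -13; a(2) = 1*(39) + 2*(-13) = 13; iterating: a(2)=13, a(3)=91, a(4)=117, a(5)=299, a(6)=533, a(7)=1131, a(8)=2197, a(9)=4459, a(10)=8853, a(11)=17771, a(12)=35477, a(13)=71019, a(14)=141973, a(15)=284011, a(16)=567957, a(17)=1135979; answer 1135979
Part III: R2 = 1135979; w = -2; 1*(-2)^4 - 7*(-2)^3 - 8*(-2)^2 + 7*(-2)^1 + 5 = (16) + (56) + (-32) + (-14) + (5) = 31; answer 31

31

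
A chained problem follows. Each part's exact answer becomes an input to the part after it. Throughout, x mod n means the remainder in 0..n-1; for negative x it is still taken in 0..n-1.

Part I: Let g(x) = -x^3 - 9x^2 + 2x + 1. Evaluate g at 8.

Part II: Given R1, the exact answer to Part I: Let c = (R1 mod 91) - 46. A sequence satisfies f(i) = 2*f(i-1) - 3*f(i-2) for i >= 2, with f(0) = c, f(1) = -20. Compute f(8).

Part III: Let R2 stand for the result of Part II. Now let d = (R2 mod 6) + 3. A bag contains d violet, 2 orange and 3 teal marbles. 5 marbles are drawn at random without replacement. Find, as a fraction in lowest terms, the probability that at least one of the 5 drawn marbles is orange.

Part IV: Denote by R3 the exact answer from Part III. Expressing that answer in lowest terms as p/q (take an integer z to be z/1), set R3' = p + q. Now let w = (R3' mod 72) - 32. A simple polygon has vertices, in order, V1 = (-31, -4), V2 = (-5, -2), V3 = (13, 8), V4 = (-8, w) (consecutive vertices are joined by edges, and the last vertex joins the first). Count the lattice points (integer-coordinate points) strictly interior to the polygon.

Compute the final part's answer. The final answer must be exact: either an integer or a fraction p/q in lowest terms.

Part I: -1*(8)^3 - 9*(8)^2 + 2*(8)^1 + 1 = (-512) + (-576) + (16) + (1) = -1071; answer -1071
Part II: R1 = -1071; c = -25; f(2) = 2*(-20) - 3*(-25) = 35; iterating: f(2)=35, f(3)=130, f(4)=155, f(5)=-80, f(6)=-625, f(7)=-1010, f(8)=-145; answer -145
Part III: R2 = -145; d = 8; total draws C(13,5) = 1287; complement C(11,5) = 462; favorable 1287 - 462 = 825; P = 25/39; answer 25/39
Part IV: R3 = 25/39; threaded value p + q = 64; w = 32; cross terms: (-31*-2 - -5*-4)=42, (-5*8 - 13*-2)=-14, (13*32 - -8*8)=480, (-8*-4 - -31*32)=1024; twice the area = |1532| = 1532; area = 766; boundary points = 2 + 2 + 3 + 1 = 8; strictly interior points = area - boundary/2 + 1 = 763; answer 763

763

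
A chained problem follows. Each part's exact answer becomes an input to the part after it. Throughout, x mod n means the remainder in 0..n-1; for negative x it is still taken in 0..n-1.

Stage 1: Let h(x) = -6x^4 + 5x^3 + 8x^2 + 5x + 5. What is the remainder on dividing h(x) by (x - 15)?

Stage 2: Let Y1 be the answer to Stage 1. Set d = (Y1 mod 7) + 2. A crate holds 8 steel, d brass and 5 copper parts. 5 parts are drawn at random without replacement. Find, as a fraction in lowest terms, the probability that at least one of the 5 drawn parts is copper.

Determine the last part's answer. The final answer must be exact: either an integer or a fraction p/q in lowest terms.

809/952

Stage 1: remainder = value at the root: -6*(15)^4 + 5*(15)^3 + 8*(15)^2 + 5*(15)^1 + 5 = (-303750) + (16875) + (1800) + (75) + (5) = -284995; answer -284995
Stage 2: Y1 = -284995; d = 5; total draws C(18,5) = 8568; complement C(13,5) = 1287; favorable 8568 - 1287 = 7281; P = 809/952; answer 809/952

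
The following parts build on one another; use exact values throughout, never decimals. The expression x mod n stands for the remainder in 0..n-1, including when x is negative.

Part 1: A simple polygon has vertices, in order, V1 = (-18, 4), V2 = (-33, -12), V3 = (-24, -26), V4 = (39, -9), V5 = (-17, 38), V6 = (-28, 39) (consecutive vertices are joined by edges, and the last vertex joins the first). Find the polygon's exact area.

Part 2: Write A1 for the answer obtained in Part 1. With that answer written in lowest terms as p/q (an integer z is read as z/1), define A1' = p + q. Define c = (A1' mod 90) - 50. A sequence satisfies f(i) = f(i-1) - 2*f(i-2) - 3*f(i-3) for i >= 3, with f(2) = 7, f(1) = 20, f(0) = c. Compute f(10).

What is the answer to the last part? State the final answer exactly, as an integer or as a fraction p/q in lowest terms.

-7988

Part 1: cross terms: (-18*-12 - -33*4)=348, (-33*-26 - -24*-12)=570, (-24*-9 - 39*-26)=1230, (39*38 - -17*-9)=1329, (-17*39 - -28*38)=401, (-28*4 - -18*39)=590; twice the area = |4468| = 4468; area = 2234; answer 2234
Part 2: A1 = 2234; threaded value p + q = 2235; c = 25; f(3) = 1*(7) - 2*(20) - 3*(25) = -108; iterating: f(3)=-108, f(4)=-182, f(5)=13, f(6)=701, f(7)=1221, f(8)=-220, f(9)=-4765, f(10)=-7988; answer -7988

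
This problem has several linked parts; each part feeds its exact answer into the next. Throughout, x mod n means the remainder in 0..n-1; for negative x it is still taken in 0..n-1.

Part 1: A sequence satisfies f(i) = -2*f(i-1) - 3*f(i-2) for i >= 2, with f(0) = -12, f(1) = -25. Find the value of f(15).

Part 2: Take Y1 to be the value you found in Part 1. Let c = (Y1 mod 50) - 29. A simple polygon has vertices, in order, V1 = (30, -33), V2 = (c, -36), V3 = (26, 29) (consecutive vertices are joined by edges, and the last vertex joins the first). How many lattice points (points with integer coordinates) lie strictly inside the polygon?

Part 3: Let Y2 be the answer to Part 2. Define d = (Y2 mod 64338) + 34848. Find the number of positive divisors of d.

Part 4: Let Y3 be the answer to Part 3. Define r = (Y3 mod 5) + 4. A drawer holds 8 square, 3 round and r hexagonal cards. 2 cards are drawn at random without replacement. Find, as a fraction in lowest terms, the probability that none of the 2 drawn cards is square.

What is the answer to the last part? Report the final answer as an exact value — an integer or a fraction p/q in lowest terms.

5/17

Part 1: f(2) = -2*(-25) - 3*(-12) = 86; iterating: f(2)=86, f(3)=-97, f(4)=-64, f(5)=419, f(6)=-646, f(7)=35, f(8)=1868, f(9)=-3841, f(10)=2078, f(11)=7367, f(12)=-20968, f(13)=19835, f(14)=23234, f(15)=-105973; answer -105973
Part 2: Y1 = -105973; c = -2; cross terms: (30*-36 - -2*-33)=-1146, (-2*29 - 26*-36)=878, (26*-33 - 30*29)=-1728; twice the area = |-1996| = 1996; area = 998; boundary points = 1 + 1 + 2 = 4; strictly interior points = area - boundary/2 + 1 = 997; answer 997
Part 3: Y2 = 997; d = 35845; 35845 = 5 * 67 * 107; number of divisors = (1+1) * (1+1) * (1+1) = 8; answer 8
Part 4: Y3 = 8; r = 7; total draws C(18,2) = 153; favorable C(10,2) = 45; P = 5/17; answer 5/17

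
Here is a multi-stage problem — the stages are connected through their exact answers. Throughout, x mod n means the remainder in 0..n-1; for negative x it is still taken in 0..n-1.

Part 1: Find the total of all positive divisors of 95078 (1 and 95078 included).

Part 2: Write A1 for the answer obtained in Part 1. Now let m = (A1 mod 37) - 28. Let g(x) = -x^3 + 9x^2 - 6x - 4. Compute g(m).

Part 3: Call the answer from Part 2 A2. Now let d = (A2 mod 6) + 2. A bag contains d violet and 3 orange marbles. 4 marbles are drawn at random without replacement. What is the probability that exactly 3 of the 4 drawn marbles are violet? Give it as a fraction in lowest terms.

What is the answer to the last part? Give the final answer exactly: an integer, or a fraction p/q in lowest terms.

12/35

Part 1: 95078 = 2 * 137 * 347; sigma = (1 + 2) * (1 + 137) * (1 + 347) = 3 * 138 * 348 = 144072; answer 144072
Part 2: A1 = 144072; m = 3; -1*(3)^3 + 9*(3)^2 - 6*(3)^1 - 4 = (-27) + (81) + (-18) + (-4) = 32; answer 32
Part 3: A2 = 32; d = 4; total draws C(7,4) = 35; favorable C(4,3)*C(3,1) = 12; P = 12/35; answer 12/35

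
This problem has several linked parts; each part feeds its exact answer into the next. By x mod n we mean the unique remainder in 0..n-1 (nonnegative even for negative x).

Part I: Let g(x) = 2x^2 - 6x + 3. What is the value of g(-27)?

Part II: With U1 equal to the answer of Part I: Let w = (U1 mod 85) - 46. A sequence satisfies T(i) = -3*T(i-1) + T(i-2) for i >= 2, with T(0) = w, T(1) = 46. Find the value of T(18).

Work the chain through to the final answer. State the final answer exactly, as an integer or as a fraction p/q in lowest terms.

Part I: 2*(-27)^2 - 6*(-27)^1 + 3 = (1458) + (162) + (3) = 1623; answer 1623
Part II: U1 = 1623; w = -38; T(2) = -3*(46) + 1*(-38) = -176; iterating: T(2)=-176, T(3)=574, T(4)=-1898, T(5)=6268, T(6)=-20702, T(7)=68374, T(8)=-225824, T(9)=745846, T(10)=-2463362, T(11)=8135932, T(12)=-26871158, T(13)=88749406, T(14)=-293119376, T(15)=968107534, T(16)=-3197441978, T(17)=10560433468, T(18)=-34878742382; answer -34878742382

-34878742382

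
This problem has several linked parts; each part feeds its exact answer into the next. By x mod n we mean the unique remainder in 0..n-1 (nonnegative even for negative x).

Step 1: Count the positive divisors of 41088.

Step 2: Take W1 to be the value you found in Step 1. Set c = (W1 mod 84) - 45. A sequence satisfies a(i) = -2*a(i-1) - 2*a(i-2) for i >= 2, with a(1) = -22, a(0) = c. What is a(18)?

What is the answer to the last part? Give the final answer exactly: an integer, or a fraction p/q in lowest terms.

Step 1: 41088 = 2^7 * 3 * 107; number of divisors = (7+1) * (1+1) * (1+1) = 32; answer 32
Step 2: W1 = 32; c = -13; a(2) = -2*(-22) - 2*(-13) = 70; iterating: a(2)=70, a(3)=-96, a(4)=52, a(5)=88, a(6)=-280, a(7)=384, a(8)=-208, a(9)=-352, a(10)=1120, a(11)=-1536, a(12)=832, a(13)=1408, a(14)=-4480, a(15)=6144, a(16)=-3328, a(17)=-5632, a(18)=17920; answer 17920

17920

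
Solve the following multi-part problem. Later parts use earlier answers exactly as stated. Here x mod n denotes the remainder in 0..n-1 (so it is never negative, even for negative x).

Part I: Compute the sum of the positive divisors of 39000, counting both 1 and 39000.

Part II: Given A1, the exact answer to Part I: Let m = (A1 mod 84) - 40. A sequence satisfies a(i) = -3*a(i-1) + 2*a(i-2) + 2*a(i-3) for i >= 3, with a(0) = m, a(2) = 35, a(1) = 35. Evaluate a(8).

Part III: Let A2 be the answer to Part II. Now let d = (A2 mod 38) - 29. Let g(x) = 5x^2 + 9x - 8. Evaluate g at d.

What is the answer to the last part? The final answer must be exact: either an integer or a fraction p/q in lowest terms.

2656

Part I: 39000 = 2^3 * 3 * 5^3 * 13; sigma = (1 + 2 + 4 + 8) * (1 + 3) * (1 + 5 + 25 + 125) * (1 + 13) = 15 * 4 * 156 * 14 = 131040; answer 131040
Part II: A1 = 131040; m = -40; a(3) = -3*(35) + 2*(35) + 2*(-40) = -115; iterating: a(3)=-115, a(4)=485, a(5)=-1615, a(6)=5585, a(7)=-19015, a(8)=64985; answer 64985
Part III: A2 = 64985; d = -24; 5*(-24)^2 + 9*(-24)^1 - 8 = (2880) + (-216) + (-8) = 2656; answer 2656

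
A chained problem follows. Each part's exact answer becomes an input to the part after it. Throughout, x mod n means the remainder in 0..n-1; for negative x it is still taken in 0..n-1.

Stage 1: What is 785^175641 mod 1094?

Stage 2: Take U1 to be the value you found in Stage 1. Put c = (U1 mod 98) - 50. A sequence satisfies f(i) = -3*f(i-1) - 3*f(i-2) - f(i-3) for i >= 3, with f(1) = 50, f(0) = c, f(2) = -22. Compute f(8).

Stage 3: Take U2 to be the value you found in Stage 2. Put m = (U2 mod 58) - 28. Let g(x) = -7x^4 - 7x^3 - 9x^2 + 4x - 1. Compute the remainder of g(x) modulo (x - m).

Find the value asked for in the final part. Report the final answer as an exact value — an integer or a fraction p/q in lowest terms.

-963434

Stage 1: squarings mod 1094: 785^1=785, 785^2=303, 785^4=1007, 785^8=1005, 785^16=263, 785^32=247, 785^64=839, 785^128=479, 785^256=795, 785^512=787, 785^1024=165, 785^2048=969, 785^4096=309, 785^8192=303, 785^16384=1007, 785^32768=1005, 785^65536=263, 785^131072=247; 785^175641 = 785^1 * 785^8 * 785^16 * 785^512 * 785^1024 * 785^2048 * 785^8192 * 785^32768 * 785^131072 = 899 (mod 1094); answer 899
Stage 2: U1 = 899; c = -33; f(3) = -3*(-22) - 3*(50) - 1*(-33) = -51; iterating: f(3)=-51, f(4)=169, f(5)=-332, f(6)=540, f(7)=-793, f(8)=1091; answer 1091
Stage 3: U2 = 1091; m = 19; remainder = value at the root: -7*(19)^4 - 7*(19)^3 - 9*(19)^2 + 4*(19)^1 - 1 = (-912247) + (-48013) + (-3249) + (76) + (-1) = -963434; answer -963434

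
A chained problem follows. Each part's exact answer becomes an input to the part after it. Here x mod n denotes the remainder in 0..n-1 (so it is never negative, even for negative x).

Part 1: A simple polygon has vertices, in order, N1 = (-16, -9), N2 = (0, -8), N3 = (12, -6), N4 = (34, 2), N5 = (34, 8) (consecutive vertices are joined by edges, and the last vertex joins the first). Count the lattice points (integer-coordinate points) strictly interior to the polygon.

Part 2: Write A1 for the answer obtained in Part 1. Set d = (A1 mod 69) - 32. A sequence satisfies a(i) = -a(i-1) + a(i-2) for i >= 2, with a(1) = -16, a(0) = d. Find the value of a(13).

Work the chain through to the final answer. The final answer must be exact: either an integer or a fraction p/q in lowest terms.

Part 1: cross terms: (-16*-8 - 0*-9)=128, (0*-6 - 12*-8)=96, (12*2 - 34*-6)=228, (34*8 - 34*2)=204, (34*-9 - -16*8)=-178; twice the area = |478| = 478; area = 239; boundary points = 1 + 2 + 2 + 6 + 1 = 12; strictly interior points = area - boundary/2 + 1 = 234; answer 234
Part 2: A1 = 234; d = -5; a(2) = -1*(-16) + 1*(-5) = 11; iterating: a(2)=11, a(3)=-27, a(4)=38, a(5)=-65, a(6)=103, a(7)=-168, a(8)=271, a(9)=-439, a(10)=710, a(11)=-1149, a(12)=1859, a(13)=-3008; answer -3008

-3008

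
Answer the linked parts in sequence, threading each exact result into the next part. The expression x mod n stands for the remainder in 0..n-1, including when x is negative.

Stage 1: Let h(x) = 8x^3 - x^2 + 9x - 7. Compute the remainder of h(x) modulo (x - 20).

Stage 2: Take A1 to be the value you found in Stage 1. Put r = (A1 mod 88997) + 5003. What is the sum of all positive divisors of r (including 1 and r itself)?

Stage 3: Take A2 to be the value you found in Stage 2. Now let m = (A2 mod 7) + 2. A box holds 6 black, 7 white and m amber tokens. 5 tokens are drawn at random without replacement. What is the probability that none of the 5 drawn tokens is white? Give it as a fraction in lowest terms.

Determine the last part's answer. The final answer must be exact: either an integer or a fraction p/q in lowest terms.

Stage 1: remainder = value at the root: 8*(20)^3 - 1*(20)^2 + 9*(20)^1 - 7 = (64000) + (-400) + (180) + (-7) = 63773; answer 63773
Stage 2: A1 = 63773; r = 68776; 68776 = 2^3 * 8597; sigma = (1 + 2 + 4 + 8) * (1 + 8597) = 15 * 8598 = 128970; answer 128970
Stage 3: A2 = 128970; m = 4; total draws C(17,5) = 6188; favorable C(10,5) = 252; P = 9/221; answer 9/221

9/221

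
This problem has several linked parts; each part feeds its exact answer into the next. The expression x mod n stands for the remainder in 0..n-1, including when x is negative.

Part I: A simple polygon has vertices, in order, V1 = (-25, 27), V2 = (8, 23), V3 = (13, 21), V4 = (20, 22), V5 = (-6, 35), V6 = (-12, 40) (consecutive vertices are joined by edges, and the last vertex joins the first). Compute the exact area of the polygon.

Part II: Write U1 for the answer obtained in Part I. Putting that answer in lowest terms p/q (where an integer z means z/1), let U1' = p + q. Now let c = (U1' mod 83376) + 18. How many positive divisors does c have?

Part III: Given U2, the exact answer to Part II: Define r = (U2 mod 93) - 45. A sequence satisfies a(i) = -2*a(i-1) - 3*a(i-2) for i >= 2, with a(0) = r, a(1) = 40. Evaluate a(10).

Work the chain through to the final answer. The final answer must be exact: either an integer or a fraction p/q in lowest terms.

9859

Part I: cross terms: (-25*23 - 8*27)=-791, (8*21 - 13*23)=-131, (13*22 - 20*21)=-134, (20*35 - -6*22)=832, (-6*40 - -12*35)=180, (-12*27 - -25*40)=676; twice the area = |632| = 632; area = 316; answer 316
Part II: U1 = 316; threaded value p + q = 317; c = 335; 335 = 5 * 67; number of divisors = (1+1) * (1+1) = 4; answer 4
Part III: U2 = 4; r = -41; a(2) = -2*(40) - 3*(-41) = 43; iterating: a(2)=43, a(3)=-206, a(4)=283, a(5)=52, a(6)=-953, a(7)=1750, a(8)=-641, a(9)=-3968, a(10)=9859; answer 9859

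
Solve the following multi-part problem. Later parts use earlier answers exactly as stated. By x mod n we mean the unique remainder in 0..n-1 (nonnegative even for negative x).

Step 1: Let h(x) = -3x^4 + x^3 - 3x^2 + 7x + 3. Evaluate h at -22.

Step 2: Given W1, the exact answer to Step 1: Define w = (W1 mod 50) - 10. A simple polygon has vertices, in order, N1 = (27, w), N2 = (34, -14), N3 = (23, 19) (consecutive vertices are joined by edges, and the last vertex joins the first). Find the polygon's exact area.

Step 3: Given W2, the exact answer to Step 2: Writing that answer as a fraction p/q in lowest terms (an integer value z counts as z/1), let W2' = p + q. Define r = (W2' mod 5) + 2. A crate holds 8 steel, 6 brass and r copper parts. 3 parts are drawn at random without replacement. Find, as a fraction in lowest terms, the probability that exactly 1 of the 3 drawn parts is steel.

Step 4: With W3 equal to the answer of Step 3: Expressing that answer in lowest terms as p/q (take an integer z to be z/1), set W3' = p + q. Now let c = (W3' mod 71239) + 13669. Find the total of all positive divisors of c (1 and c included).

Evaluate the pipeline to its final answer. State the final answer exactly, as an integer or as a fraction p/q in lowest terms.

Step 1: -3*(-22)^4 + 1*(-22)^3 - 3*(-22)^2 + 7*(-22)^1 + 3 = (-702768) + (-10648) + (-1452) + (-154) + (3) = -715019; answer -715019
Step 2: W1 = -715019; w = 21; cross terms: (27*-14 - 34*21)=-1092, (34*19 - 23*-14)=968, (23*21 - 27*19)=-30; twice the area = |-154| = 154; area = 77; answer 77
Step 3: W2 = 77; threaded value p + q = 78; r = 5; total draws C(19,3) = 969; favorable C(8,1)*C(11,2) = 440; P = 440/969; answer 440/969
Step 4: W3 = 440/969; threaded value p + q = 1409; c = 15078; 15078 = 2 * 3 * 7 * 359; sigma = (1 + 2) * (1 + 3) * (1 + 7) * (1 + 359) = 3 * 4 * 8 * 360 = 34560; answer 34560

34560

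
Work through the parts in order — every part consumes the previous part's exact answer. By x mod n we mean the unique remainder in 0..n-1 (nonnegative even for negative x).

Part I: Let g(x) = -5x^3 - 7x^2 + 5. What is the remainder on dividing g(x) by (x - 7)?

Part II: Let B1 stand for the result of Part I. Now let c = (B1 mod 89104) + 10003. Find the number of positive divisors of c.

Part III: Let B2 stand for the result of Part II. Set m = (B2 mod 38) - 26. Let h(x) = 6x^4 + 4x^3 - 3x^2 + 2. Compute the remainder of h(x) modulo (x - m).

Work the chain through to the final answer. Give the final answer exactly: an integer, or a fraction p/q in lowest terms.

1361494

Part I: remainder = value at the root: -5*(7)^3 - 7*(7)^2 + 5 = (-1715) + (-343) + (5) = -2053; answer -2053
Part II: B1 = -2053; c = 97054; 97054 = 2 * 48527; number of divisors = (1+1) * (1+1) = 4; answer 4
Part III: B2 = 4; m = -22; remainder = value at the root: 6*(-22)^4 + 4*(-22)^3 - 3*(-22)^2 + 2 = (1405536) + (-42592) + (-1452) + (2) = 1361494; answer 1361494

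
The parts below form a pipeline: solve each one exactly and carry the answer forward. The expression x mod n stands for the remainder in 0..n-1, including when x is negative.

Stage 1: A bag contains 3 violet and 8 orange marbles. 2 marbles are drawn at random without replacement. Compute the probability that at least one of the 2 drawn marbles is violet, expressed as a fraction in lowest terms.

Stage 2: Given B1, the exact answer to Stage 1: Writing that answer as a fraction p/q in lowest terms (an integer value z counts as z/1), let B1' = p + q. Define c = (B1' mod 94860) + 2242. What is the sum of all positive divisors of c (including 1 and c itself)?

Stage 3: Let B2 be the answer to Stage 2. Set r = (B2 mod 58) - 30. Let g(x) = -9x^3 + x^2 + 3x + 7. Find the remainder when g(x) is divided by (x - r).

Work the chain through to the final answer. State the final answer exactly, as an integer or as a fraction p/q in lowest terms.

124927

Stage 1: total draws C(11,2) = 55; complement C(8,2) = 28; favorable 55 - 28 = 27; P = 27/55; answer 27/55
Stage 2: B1 = 27/55; threaded value p + q = 82; c = 2324; 2324 = 2^2 * 7 * 83; sigma = (1 + 2 + 4) * (1 + 7) * (1 + 83) = 7 * 8 * 84 = 4704; answer 4704
Stage 3: B2 = 4704; r = -24; remainder = value at the root: -9*(-24)^3 + 1*(-24)^2 + 3*(-24)^1 + 7 = (124416) + (576) + (-72) + (7) = 124927; answer 124927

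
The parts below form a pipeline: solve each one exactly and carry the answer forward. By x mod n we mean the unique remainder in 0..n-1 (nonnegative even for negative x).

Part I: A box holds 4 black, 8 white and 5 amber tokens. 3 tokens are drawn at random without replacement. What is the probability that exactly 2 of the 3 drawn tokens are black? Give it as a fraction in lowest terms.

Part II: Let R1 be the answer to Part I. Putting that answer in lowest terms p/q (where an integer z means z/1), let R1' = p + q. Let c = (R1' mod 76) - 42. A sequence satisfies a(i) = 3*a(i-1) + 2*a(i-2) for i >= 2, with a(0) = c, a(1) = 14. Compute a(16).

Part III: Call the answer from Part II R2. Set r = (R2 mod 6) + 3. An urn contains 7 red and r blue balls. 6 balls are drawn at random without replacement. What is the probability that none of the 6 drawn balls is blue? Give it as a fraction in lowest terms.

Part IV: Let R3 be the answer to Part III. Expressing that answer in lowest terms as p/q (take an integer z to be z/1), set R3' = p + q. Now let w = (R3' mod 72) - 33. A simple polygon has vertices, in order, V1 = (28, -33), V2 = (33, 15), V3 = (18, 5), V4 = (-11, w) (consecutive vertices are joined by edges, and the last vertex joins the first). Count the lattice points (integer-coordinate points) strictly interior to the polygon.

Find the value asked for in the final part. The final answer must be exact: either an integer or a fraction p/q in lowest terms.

Part I: total draws C(17,3) = 680; favorable C(4,2)*C(13,1) = 78; P = 39/340; answer 39/340
Part II: R1 = 39/340; threaded value p + q = 379; c = 33; a(2) = 3*(14) + 2*(33) = 108; iterating: a(2)=108, a(3)=352, a(4)=1272, a(5)=4520, a(6)=16104, a(7)=57352, a(8)=204264, a(9)=727496, a(10)=2591016, a(11)=9228040, a(12)=32866152, a(13)=117054536, a(14)=416895912, a(15)=1484796808, a(16)=5288182248; answer 5288182248
Part III: R2 = 5288182248; r = 3; total draws C(10,6) = 210; favorable C(7,6) = 7; P = 1/30; answer 1/30
Part IV: R3 = 1/30; threaded value p + q = 31; w = -2; cross terms: (28*15 - 33*-33)=1509, (33*5 - 18*15)=-105, (18*-2 - -11*5)=19, (-11*-33 - 28*-2)=419; twice the area = |1842| = 1842; area = 921; boundary points = 1 + 5 + 1 + 1 = 8; strictly interior points = area - boundary/2 + 1 = 918; answer 918

918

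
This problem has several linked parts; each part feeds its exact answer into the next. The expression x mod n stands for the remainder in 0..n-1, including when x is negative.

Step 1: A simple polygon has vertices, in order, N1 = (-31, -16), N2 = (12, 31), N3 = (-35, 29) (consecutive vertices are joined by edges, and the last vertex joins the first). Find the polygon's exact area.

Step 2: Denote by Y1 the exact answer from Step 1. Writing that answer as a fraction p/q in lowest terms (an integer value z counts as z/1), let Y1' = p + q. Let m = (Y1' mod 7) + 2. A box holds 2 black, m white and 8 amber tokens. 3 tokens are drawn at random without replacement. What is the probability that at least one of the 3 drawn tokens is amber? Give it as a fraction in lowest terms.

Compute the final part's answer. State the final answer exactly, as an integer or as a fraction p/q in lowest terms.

Step 1: cross terms: (-31*31 - 12*-16)=-769, (12*29 - -35*31)=1433, (-35*-16 - -31*29)=1459; twice the area = |2123| = 2123; area = 2123/2; answer 2123/2
Step 2: Y1 = 2123/2; threaded value p + q = 2125; m = 6; total draws C(16,3) = 560; complement C(8,3) = 56; favorable 560 - 56 = 504; P = 9/10; answer 9/10

9/10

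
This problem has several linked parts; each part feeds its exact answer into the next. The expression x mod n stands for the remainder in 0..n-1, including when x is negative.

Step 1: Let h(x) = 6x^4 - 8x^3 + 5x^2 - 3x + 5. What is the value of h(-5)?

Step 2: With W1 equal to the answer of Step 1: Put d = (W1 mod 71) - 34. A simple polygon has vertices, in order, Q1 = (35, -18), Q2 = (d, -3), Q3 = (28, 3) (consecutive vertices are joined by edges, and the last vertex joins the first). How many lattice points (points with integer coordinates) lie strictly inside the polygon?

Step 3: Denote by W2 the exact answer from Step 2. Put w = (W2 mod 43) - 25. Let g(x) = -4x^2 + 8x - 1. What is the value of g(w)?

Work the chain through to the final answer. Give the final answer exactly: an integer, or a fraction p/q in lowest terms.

Step 1: 6*(-5)^4 - 8*(-5)^3 + 5*(-5)^2 - 3*(-5)^1 + 5 = (3750) + (1000) + (125) + (15) + (5) = 4895; answer 4895
Step 2: W1 = 4895; d = 33; cross terms: (35*-3 - 33*-18)=489, (33*3 - 28*-3)=183, (28*-18 - 35*3)=-609; twice the area = |63| = 63; area = 63/2; boundary points = 1 + 1 + 7 = 9; strictly interior points = area - boundary/2 + 1 = 28; answer 28
Step 3: W2 = 28; w = 3; -4*(3)^2 + 8*(3)^1 - 1 = (-36) + (24) + (-1) = -13; answer -13

-13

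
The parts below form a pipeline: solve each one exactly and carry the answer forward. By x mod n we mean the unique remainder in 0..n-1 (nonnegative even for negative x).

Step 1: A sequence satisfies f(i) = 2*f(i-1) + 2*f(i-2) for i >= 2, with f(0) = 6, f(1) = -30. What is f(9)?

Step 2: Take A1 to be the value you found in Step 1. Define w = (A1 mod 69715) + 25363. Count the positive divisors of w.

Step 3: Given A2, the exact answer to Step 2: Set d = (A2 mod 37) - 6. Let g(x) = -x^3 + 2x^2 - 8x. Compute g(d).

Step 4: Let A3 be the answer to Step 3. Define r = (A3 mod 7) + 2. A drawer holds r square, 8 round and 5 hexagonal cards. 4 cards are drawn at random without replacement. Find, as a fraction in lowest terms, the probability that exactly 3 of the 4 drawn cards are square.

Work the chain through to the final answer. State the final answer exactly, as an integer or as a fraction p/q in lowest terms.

13/595

Step 1: f(2) = 2*(-30) + 2*(6) = -48; iterating: f(2)=-48, f(3)=-156, f(4)=-408, f(5)=-1128, f(6)=-3072, f(7)=-8400, f(8)=-22944, f(9)=-62688; answer -62688
Step 2: A1 = -62688; w = 32390; 32390 = 2 * 5 * 41 * 79; number of divisors = (1+1) * (1+1) * (1+1) * (1+1) = 16; answer 16
Step 3: A2 = 16; d = 10; -1*(10)^3 + 2*(10)^2 - 8*(10)^1 = (-1000) + (200) + (-80) = -880; answer -880
Step 4: A3 = -880; r = 4; total draws C(17,4) = 2380; favorable C(4,3)*C(13,1) = 52; P = 13/595; answer 13/595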